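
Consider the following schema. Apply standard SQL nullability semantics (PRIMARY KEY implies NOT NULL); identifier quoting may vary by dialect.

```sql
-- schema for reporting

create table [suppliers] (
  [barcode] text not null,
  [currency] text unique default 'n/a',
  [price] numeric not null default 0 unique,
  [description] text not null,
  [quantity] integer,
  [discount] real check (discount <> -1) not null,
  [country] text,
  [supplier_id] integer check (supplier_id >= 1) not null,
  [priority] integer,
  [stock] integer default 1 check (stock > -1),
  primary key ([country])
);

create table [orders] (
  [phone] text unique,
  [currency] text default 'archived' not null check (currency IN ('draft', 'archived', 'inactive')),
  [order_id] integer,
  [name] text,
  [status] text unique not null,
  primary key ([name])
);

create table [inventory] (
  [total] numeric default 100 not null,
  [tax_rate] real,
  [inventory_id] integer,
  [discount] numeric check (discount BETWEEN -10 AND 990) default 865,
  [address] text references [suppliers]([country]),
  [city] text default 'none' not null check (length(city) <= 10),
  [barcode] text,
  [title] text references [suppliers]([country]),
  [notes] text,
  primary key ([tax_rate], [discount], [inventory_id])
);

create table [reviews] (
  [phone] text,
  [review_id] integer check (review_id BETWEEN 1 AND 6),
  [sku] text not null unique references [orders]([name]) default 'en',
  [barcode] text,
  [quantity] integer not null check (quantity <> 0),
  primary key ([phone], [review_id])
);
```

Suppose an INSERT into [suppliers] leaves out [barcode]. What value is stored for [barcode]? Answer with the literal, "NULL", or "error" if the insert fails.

error

barcode has no DEFAULT clause.
Omitting it would insert NULL, but it is declared NOT NULL, so the INSERT fails.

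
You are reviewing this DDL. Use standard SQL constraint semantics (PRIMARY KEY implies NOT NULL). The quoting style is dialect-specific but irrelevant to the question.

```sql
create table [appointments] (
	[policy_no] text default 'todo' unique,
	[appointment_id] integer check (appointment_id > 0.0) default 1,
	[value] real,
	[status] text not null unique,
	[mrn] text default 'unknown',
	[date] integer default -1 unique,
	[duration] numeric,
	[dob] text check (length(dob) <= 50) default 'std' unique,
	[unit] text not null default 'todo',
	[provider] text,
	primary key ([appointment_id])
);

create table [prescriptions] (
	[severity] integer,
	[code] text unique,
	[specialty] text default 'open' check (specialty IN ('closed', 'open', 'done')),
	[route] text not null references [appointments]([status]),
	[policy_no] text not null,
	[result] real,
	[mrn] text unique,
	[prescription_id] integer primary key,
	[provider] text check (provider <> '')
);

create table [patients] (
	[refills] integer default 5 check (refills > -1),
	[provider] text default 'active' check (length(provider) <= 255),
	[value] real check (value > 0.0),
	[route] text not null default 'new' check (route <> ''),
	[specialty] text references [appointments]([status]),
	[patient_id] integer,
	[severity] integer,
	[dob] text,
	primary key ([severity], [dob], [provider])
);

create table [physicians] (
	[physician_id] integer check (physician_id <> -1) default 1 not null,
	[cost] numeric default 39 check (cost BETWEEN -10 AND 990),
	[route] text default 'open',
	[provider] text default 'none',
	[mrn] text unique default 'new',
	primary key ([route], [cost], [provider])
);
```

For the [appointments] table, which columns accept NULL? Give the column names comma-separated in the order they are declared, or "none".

policy_no, value, mrn, date, duration, dob, provider

- policy_no: UNIQUE does not imply NOT NULL → nullable.
- appointment_id: part of the PRIMARY KEY, which implies NOT NULL → not nullable.
- value: no NOT NULL constraint applies → nullable.
- status: declared NOT NULL → not nullable.
- mrn: DEFAULT only fills an omitted column; an explicit NULL is still allowed → nullable.
- date: UNIQUE does not imply NOT NULL → nullable.
- duration: no NOT NULL constraint applies → nullable.
- dob: CHECK does not forbid NULL (a CHECK constraint passes when its expression is NULL) → nullable.
- unit: declared NOT NULL → not nullable.
- provider: no NOT NULL constraint applies → nullable.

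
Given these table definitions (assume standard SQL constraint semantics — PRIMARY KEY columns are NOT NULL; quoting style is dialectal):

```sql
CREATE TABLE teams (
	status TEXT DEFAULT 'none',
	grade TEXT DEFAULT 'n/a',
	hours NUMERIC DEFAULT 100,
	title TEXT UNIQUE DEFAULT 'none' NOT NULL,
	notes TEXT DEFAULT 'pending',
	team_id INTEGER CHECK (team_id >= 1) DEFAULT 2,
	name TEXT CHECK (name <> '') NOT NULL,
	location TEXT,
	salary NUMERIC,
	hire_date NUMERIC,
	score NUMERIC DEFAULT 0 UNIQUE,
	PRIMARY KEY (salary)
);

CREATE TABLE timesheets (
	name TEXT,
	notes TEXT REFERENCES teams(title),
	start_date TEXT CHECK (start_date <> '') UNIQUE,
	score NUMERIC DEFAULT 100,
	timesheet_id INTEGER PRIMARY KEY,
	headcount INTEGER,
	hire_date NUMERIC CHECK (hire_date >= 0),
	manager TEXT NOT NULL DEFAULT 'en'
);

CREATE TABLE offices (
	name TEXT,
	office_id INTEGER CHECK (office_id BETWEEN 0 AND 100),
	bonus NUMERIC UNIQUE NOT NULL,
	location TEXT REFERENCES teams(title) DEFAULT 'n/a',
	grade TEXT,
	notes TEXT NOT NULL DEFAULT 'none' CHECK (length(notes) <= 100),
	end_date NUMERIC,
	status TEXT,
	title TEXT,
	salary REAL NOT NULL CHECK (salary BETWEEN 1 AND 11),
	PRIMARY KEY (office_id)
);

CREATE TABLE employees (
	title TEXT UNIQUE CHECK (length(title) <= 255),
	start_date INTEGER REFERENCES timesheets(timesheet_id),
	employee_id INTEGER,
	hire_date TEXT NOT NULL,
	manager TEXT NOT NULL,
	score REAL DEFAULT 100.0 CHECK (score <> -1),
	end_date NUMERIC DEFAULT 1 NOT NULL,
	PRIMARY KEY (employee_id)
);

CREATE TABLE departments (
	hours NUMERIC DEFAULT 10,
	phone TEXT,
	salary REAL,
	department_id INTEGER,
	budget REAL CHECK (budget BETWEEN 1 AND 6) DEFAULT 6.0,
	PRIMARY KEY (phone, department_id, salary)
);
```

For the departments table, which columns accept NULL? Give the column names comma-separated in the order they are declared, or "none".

hours, budget

- hours: DEFAULT only fills an omitted column; an explicit NULL is still allowed → nullable.
- phone: part of the PRIMARY KEY, which implies NOT NULL → not nullable.
- salary: part of the PRIMARY KEY, which implies NOT NULL → not nullable.
- department_id: part of the PRIMARY KEY, which implies NOT NULL → not nullable.
- budget: CHECK does not forbid NULL (a CHECK constraint passes when its expression is NULL) → nullable.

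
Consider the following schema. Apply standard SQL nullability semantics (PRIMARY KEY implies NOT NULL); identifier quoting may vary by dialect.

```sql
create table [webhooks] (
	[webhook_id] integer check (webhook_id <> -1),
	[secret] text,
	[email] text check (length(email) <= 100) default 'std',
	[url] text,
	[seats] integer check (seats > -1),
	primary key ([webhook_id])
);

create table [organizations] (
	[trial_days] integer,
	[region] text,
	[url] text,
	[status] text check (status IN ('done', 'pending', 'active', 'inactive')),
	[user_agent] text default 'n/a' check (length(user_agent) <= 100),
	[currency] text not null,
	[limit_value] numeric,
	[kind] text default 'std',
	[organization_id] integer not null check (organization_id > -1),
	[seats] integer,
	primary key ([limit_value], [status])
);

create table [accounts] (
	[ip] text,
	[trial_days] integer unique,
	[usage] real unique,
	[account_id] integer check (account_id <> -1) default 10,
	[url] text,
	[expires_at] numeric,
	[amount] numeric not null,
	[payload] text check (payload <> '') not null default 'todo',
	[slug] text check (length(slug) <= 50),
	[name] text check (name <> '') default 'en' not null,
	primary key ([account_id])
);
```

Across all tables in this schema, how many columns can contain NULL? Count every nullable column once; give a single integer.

16

webhooks: 4 nullable (secret, email, url, seats — PK (webhook_id) and explicit NOT NULL columns excluded).
organizations: 6 nullable (trial_days, region, url, user_agent, kind, seats — PK (limit_value, status) and explicit NOT NULL columns excluded).
accounts: 6 nullable (ip, trial_days, usage, url, expires_at, slug — PK (account_id) and explicit NOT NULL columns excluded).
Total: 4 + 6 + 6 = 16.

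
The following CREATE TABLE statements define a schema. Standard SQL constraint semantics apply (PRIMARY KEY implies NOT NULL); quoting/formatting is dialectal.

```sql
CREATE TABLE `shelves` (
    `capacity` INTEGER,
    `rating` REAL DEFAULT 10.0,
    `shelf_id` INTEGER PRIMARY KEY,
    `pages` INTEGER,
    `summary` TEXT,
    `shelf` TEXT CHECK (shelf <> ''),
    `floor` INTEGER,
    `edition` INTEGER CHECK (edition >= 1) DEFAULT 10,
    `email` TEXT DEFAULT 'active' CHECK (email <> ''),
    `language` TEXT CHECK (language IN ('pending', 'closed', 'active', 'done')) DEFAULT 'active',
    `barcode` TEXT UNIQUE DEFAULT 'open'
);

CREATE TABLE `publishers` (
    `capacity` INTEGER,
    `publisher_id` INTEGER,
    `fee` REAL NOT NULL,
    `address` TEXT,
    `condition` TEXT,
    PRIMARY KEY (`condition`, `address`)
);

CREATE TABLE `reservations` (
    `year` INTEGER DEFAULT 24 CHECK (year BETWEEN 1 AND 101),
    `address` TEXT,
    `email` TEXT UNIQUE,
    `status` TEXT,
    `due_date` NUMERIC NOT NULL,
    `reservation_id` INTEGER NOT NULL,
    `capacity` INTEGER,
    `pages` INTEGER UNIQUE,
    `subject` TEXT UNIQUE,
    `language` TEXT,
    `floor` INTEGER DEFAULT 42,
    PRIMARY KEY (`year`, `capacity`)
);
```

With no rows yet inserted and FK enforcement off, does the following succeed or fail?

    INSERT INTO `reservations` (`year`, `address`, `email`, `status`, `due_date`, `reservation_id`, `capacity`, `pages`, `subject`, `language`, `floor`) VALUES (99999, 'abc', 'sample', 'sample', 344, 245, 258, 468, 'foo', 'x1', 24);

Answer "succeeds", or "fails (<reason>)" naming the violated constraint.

fails (CHECK on year)

The value 99999 for year violates CHECK (year BETWEEN 1 AND 101).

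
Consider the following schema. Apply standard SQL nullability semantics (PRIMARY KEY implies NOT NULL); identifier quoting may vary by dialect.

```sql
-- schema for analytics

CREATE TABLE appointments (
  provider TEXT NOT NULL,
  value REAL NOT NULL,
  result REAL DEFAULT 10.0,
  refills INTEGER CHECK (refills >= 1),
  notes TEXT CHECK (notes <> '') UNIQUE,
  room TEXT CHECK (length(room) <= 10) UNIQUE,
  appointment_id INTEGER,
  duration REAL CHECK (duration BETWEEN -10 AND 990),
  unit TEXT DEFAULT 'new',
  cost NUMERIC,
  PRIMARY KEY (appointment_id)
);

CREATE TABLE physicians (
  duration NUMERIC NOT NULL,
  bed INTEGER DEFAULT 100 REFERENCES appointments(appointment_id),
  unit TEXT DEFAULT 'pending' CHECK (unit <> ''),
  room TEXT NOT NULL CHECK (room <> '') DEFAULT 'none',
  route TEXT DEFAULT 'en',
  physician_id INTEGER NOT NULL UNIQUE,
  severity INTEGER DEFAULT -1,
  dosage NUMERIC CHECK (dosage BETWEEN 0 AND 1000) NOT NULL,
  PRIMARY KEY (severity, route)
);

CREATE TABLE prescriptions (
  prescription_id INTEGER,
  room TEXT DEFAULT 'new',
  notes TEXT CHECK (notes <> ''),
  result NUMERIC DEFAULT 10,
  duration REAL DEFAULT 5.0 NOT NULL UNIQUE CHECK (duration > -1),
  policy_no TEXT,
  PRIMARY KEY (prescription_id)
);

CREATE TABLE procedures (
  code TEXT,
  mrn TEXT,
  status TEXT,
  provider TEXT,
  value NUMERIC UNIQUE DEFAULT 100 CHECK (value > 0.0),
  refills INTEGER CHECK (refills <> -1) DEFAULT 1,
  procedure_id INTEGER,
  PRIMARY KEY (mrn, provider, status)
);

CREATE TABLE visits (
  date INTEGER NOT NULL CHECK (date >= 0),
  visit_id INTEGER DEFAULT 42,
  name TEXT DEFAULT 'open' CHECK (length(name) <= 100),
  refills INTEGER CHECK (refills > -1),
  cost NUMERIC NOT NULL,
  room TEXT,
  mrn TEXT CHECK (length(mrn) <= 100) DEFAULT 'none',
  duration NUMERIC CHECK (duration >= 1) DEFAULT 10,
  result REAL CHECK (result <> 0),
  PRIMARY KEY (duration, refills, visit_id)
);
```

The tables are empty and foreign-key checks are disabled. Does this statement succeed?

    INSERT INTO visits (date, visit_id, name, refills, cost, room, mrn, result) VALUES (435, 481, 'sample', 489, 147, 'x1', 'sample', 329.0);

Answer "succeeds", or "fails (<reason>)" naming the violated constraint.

succeeds

NOT NULL columns: cost is supplied; date is supplied; duration defaults to 10; refills is supplied; visit_id is supplied.
CHECK constraints: 435 satisfies (date >= 0); 'sample' satisfies (length(name) <= 100); 489 satisfies (refills > -1); 'sample' satisfies (length(mrn) <= 100); 329.0 satisfies (result <> 0).
No constraint is violated.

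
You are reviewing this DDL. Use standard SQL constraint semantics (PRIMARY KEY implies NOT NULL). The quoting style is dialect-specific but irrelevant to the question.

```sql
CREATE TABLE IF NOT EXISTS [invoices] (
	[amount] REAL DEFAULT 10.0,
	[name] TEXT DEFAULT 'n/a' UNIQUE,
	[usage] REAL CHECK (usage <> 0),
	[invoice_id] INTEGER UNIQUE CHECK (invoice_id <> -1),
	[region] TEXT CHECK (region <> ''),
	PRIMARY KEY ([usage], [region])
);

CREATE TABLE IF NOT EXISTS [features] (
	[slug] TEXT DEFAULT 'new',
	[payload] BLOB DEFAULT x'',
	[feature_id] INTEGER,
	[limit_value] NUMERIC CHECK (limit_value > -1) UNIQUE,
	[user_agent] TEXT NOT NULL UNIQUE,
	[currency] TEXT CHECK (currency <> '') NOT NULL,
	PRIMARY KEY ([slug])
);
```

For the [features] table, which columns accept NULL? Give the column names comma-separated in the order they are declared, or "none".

payload, feature_id, limit_value

- slug: part of the PRIMARY KEY, which implies NOT NULL → not nullable.
- payload: DEFAULT only fills an omitted column; an explicit NULL is still allowed → nullable.
- feature_id: no NOT NULL constraint applies → nullable.
- limit_value: CHECK does not forbid NULL (a CHECK constraint passes when its expression is NULL) → nullable.
- user_agent: declared NOT NULL → not nullable.
- currency: declared NOT NULL → not nullable.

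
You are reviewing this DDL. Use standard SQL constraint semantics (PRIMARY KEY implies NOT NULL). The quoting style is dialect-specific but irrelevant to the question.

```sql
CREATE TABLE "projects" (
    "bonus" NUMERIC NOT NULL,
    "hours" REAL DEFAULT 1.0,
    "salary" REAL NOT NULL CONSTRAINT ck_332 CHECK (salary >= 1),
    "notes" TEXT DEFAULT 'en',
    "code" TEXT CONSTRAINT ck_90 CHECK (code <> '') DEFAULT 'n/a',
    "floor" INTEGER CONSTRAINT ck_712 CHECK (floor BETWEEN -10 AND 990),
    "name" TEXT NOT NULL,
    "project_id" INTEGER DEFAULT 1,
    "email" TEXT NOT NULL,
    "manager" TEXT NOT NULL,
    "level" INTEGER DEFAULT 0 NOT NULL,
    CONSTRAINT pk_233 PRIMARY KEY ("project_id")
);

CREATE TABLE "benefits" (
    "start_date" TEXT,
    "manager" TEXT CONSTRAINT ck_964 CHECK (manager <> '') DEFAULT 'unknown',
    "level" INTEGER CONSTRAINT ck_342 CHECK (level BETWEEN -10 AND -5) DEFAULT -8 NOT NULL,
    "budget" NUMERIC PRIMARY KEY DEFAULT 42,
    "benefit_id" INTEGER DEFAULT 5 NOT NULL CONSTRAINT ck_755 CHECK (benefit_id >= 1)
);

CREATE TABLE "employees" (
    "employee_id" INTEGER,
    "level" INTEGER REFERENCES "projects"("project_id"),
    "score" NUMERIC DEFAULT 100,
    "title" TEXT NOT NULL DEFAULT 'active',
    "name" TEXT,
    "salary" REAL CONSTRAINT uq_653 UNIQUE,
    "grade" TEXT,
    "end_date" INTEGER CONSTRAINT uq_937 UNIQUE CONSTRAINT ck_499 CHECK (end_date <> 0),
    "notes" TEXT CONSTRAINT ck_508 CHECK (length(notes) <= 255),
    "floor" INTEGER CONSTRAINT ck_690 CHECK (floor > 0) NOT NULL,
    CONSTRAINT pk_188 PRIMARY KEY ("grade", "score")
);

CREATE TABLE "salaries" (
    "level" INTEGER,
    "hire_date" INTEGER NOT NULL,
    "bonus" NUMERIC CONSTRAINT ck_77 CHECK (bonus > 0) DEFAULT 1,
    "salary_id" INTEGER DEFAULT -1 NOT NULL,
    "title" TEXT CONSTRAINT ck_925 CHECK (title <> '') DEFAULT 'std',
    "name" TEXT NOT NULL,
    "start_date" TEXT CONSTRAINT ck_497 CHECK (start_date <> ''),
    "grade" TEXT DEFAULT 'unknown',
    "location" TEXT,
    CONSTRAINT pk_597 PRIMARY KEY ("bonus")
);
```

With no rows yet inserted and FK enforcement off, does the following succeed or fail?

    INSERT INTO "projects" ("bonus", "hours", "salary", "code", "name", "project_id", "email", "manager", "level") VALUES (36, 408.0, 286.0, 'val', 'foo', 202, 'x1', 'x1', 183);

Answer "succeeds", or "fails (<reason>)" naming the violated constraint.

succeeds

NOT NULL columns: bonus is supplied; email is supplied; level is supplied; manager is supplied; name is supplied; project_id is supplied; salary is supplied.
CHECK constraints: 286.0 satisfies (salary >= 1); 'val' satisfies (code <> '').
No constraint is violated.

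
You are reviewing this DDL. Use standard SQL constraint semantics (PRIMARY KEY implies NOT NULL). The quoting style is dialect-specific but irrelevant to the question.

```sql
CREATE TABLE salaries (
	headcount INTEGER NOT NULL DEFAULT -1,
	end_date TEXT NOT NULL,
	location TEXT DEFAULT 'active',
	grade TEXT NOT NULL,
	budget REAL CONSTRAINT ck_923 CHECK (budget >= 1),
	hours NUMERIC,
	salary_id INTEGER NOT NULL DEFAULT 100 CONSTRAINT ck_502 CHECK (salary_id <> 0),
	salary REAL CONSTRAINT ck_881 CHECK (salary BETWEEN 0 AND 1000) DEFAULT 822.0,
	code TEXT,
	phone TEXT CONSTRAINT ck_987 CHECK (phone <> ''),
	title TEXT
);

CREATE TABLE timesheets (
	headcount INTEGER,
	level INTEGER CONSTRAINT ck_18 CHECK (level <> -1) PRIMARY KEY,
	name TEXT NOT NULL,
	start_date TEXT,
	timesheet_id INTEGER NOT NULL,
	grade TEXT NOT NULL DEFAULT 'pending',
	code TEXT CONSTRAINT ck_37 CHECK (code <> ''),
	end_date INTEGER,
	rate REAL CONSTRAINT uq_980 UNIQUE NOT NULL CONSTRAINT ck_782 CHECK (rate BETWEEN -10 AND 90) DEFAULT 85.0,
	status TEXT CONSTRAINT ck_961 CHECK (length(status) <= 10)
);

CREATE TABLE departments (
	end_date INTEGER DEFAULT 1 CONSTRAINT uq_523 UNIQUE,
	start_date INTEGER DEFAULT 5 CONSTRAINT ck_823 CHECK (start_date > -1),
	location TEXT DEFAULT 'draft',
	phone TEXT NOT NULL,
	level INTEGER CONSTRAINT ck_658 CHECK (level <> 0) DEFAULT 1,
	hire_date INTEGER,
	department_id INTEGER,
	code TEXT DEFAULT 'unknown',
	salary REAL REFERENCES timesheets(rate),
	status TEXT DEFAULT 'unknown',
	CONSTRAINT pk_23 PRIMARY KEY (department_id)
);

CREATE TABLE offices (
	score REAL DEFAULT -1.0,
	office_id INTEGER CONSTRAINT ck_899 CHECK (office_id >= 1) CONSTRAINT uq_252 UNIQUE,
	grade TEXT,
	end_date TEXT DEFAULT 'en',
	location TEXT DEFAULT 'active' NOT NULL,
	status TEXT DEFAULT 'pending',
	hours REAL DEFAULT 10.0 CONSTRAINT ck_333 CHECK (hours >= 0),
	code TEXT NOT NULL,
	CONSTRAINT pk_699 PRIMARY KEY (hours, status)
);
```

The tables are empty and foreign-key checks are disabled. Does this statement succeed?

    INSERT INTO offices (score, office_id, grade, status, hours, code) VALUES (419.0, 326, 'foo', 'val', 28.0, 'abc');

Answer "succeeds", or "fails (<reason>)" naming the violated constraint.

NOT NULL columns: code is supplied; hours is supplied; location defaults to 'active'; status is supplied.
CHECK constraints: 326 satisfies (office_id >= 1); 28.0 satisfies (hours >= 0).
No constraint is violated.

succeeds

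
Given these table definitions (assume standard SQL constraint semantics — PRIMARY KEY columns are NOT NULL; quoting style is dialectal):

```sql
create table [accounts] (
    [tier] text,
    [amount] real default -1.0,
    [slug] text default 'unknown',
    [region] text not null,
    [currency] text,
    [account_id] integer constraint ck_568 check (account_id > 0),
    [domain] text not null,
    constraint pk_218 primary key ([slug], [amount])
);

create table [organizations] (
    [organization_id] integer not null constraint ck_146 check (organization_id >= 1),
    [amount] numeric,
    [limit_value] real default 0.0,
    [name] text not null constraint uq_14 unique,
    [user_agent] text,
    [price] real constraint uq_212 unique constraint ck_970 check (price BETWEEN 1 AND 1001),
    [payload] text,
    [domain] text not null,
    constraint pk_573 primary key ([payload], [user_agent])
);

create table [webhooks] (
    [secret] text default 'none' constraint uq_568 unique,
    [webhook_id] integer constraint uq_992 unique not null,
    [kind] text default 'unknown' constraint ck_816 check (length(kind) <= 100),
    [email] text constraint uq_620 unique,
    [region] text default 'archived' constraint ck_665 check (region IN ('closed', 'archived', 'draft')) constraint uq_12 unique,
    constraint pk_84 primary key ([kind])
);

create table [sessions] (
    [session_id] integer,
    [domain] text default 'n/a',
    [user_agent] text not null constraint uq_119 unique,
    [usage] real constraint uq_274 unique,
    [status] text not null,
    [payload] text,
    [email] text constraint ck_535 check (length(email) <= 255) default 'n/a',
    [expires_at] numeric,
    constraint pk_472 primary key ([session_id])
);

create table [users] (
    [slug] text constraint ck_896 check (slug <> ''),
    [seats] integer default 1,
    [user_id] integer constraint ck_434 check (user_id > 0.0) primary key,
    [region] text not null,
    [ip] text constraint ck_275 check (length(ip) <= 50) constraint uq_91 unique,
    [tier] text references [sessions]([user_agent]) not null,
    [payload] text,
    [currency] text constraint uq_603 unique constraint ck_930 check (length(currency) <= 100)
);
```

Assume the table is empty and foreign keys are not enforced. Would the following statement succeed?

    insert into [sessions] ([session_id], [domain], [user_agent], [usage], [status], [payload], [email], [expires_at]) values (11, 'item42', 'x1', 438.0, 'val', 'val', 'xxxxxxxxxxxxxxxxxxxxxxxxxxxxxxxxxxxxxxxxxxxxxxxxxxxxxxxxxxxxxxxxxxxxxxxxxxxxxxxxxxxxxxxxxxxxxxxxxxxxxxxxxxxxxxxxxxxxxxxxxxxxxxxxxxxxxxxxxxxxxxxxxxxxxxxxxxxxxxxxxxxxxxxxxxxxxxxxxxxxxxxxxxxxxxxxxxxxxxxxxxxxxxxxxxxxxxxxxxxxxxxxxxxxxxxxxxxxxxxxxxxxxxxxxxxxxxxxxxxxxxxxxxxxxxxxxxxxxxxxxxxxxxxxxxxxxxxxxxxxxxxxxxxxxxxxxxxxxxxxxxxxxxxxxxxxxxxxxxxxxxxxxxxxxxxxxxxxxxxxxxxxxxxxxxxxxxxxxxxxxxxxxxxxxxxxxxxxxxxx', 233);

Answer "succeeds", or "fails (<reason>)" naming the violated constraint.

The value 'xxxxxxxxxxxxxxxxxxxxxxxxxxxxxxxxxxxxxxxxxxxxxxxxxxxxxxxxxxxxxxxxxxxxxxxxxxxxxxxxxxxxxxxxxxxxxxxxxxxxxxxxxxxxxxxxxxxxxxxxxxxxxxxxxxxxxxxxxxxxxxxxxxxxxxxxxxxxxxxxxxxxxxxxxxxxxxxxxxxxxxxxxxxxxxxxxxxxxxxxxxxxxxxxxxxxxxxxxxxxxxxxxxxxxxxxxxxxxxxxxxxxxxxxxxxxxxxxxxxxxxxxxxxxxxxxxxxxxxxxxxxxxxxxxxxxxxxxxxxxxxxxxxxxxxxxxxxxxxxxxxxxxxxxxxxxxxxxxxxxxxxxxxxxxxxxxxxxxxxxxxxxxxxxxxxxxxxxxxxxxxxxxxxxxxxxxxxxxxxx' for email violates CHECK (length(email) <= 255).

fails (CHECK on email)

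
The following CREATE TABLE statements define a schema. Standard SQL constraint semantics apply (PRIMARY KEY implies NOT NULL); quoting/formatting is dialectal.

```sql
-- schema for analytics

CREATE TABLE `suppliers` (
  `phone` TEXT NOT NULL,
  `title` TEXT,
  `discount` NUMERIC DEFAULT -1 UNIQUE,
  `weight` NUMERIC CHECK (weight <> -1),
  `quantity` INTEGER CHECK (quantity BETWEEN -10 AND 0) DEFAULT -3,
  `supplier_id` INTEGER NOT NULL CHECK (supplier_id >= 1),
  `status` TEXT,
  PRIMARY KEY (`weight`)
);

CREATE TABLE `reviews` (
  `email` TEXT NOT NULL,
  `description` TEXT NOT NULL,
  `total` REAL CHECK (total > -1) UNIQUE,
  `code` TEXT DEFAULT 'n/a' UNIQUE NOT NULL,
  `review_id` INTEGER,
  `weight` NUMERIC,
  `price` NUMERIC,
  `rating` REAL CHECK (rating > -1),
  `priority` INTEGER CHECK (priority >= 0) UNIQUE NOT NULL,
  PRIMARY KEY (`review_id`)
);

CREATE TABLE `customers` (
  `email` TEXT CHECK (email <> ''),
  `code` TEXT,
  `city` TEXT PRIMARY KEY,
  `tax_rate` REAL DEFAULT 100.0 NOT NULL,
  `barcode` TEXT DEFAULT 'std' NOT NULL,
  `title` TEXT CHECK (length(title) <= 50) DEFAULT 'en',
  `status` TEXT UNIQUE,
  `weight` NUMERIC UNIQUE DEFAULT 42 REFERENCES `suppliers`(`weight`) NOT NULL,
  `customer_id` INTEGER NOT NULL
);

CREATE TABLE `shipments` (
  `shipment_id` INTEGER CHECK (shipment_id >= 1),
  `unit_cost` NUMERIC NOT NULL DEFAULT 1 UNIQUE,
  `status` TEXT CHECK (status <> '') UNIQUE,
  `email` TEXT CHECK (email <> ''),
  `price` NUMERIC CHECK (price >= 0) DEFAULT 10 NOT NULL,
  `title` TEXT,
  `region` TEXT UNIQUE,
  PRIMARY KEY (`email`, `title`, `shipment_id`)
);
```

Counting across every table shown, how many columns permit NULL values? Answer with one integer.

suppliers: 4 nullable (title, discount, quantity, status — PK (weight) and explicit NOT NULL columns excluded).
reviews: 4 nullable (total, weight, price, rating — PK (review_id) and explicit NOT NULL columns excluded).
customers: 4 nullable (email, code, title, status — PK (city) and explicit NOT NULL columns excluded).
shipments: 2 nullable (status, region — PK (email, title, shipment_id) and explicit NOT NULL columns excluded).
Total: 4 + 4 + 4 + 2 = 14.

14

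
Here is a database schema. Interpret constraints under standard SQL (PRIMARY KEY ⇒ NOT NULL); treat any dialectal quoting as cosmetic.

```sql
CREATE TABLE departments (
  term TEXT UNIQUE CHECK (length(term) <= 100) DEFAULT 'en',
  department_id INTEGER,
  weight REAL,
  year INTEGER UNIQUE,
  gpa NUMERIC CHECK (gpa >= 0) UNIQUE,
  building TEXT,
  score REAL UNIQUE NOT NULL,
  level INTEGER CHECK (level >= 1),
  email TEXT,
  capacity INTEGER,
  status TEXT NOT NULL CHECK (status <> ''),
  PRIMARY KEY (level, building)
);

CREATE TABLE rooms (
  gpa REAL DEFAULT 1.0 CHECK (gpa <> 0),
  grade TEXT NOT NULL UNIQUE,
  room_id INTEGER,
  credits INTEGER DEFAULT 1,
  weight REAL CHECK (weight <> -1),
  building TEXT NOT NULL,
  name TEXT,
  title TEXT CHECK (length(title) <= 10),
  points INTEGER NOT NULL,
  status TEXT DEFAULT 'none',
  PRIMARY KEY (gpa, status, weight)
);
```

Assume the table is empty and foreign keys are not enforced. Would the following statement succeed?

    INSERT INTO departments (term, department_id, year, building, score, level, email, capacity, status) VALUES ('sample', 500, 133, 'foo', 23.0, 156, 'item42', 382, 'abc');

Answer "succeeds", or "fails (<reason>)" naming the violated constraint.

NOT NULL columns: building is supplied; level is supplied; score is supplied; status is supplied.
CHECK constraints: 'sample' satisfies (length(term) <= 100); 156 satisfies (level >= 1); 'abc' satisfies (status <> '').
No constraint is violated.

succeeds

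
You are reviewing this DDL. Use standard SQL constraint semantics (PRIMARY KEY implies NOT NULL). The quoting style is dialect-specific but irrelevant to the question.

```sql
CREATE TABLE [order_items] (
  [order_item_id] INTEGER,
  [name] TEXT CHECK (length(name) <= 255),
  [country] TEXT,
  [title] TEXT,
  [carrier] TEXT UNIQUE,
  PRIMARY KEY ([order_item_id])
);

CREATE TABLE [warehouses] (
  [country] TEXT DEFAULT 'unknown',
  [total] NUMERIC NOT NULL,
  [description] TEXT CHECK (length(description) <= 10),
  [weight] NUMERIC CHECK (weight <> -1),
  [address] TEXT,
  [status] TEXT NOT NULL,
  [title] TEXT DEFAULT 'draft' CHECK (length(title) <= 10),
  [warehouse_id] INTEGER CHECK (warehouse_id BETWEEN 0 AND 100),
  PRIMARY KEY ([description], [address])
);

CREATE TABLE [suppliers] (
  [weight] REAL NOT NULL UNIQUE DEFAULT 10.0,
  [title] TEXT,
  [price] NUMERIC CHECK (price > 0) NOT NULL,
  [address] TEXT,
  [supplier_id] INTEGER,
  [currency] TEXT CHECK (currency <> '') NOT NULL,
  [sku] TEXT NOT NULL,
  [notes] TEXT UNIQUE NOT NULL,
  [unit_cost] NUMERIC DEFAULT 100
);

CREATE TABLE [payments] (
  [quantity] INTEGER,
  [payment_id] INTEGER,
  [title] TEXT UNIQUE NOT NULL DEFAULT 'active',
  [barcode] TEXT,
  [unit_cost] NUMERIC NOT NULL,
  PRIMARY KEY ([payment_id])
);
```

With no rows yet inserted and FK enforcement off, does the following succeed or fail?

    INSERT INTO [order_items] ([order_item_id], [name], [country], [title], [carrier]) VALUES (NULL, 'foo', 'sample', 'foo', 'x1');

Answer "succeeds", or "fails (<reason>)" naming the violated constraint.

order_item_id is explicitly set to NULL, but order_item_id is part of the PRIMARY KEY (implied NOT NULL).

fails (NOT NULL on order_item_id)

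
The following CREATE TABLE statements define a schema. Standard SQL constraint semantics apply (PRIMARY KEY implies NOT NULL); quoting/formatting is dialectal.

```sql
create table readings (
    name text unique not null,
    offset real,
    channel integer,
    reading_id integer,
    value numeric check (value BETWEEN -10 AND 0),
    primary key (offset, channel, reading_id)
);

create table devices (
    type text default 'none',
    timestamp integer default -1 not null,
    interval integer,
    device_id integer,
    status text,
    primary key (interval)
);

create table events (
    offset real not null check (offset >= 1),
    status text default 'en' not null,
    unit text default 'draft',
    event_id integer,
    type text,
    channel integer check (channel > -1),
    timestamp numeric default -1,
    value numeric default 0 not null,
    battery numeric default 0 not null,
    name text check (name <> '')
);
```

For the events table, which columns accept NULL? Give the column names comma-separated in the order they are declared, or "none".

unit, event_id, type, channel, timestamp, name

- offset: declared NOT NULL → not nullable.
- status: declared NOT NULL → not nullable.
- unit: DEFAULT only fills an omitted column; an explicit NULL is still allowed → nullable.
- event_id: no NOT NULL constraint applies → nullable.
- type: no NOT NULL constraint applies → nullable.
- channel: CHECK does not forbid NULL (a CHECK constraint passes when its expression is NULL) → nullable.
- timestamp: DEFAULT only fills an omitted column; an explicit NULL is still allowed → nullable.
- value: declared NOT NULL → not nullable.
- battery: declared NOT NULL → not nullable.
- name: CHECK does not forbid NULL (a CHECK constraint passes when its expression is NULL) → nullable.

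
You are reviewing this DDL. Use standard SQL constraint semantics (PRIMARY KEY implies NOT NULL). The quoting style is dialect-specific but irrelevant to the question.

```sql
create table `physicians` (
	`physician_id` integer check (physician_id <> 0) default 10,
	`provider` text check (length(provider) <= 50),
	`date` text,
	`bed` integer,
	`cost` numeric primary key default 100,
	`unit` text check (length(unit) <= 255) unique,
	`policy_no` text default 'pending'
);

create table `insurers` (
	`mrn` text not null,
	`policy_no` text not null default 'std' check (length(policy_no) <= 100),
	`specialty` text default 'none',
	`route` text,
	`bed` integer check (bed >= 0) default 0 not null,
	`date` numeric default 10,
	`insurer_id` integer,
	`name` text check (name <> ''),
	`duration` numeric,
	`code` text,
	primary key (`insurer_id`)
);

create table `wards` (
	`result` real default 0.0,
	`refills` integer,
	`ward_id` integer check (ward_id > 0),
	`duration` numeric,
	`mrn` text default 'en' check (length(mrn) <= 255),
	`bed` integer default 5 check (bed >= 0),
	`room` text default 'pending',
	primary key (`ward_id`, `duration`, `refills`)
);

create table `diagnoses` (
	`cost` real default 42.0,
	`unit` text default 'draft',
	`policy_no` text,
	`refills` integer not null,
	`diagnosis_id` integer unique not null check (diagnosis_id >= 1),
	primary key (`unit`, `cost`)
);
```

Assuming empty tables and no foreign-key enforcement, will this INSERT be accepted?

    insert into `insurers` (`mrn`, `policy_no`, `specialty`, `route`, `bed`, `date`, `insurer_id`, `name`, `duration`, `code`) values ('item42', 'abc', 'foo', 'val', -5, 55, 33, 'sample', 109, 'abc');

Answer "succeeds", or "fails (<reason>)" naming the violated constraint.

fails (CHECK on bed)

The value -5 for bed violates CHECK (bed >= 0).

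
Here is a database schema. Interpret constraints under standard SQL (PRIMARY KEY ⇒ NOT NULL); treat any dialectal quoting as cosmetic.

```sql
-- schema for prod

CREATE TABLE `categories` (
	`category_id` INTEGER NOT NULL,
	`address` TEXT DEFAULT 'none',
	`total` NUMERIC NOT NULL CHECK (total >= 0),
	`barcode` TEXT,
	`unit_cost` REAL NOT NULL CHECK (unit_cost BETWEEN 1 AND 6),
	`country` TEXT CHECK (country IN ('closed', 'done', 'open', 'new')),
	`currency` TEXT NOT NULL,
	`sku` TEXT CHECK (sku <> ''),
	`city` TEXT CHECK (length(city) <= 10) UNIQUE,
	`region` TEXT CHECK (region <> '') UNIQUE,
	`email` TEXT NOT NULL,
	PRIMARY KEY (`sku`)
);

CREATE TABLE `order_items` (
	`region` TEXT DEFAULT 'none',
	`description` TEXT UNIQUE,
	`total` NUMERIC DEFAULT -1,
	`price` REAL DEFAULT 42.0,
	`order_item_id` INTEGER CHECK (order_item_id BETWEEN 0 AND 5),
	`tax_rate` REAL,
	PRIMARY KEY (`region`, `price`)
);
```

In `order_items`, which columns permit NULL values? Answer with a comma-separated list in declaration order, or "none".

- region: part of the PRIMARY KEY, which implies NOT NULL → not nullable.
- description: UNIQUE does not imply NOT NULL → nullable.
- total: DEFAULT only fills an omitted column; an explicit NULL is still allowed → nullable.
- price: part of the PRIMARY KEY, which implies NOT NULL → not nullable.
- order_item_id: CHECK does not forbid NULL (a CHECK constraint passes when its expression is NULL) → nullable.
- tax_rate: no NOT NULL constraint applies → nullable.

description, total, order_item_id, tax_rate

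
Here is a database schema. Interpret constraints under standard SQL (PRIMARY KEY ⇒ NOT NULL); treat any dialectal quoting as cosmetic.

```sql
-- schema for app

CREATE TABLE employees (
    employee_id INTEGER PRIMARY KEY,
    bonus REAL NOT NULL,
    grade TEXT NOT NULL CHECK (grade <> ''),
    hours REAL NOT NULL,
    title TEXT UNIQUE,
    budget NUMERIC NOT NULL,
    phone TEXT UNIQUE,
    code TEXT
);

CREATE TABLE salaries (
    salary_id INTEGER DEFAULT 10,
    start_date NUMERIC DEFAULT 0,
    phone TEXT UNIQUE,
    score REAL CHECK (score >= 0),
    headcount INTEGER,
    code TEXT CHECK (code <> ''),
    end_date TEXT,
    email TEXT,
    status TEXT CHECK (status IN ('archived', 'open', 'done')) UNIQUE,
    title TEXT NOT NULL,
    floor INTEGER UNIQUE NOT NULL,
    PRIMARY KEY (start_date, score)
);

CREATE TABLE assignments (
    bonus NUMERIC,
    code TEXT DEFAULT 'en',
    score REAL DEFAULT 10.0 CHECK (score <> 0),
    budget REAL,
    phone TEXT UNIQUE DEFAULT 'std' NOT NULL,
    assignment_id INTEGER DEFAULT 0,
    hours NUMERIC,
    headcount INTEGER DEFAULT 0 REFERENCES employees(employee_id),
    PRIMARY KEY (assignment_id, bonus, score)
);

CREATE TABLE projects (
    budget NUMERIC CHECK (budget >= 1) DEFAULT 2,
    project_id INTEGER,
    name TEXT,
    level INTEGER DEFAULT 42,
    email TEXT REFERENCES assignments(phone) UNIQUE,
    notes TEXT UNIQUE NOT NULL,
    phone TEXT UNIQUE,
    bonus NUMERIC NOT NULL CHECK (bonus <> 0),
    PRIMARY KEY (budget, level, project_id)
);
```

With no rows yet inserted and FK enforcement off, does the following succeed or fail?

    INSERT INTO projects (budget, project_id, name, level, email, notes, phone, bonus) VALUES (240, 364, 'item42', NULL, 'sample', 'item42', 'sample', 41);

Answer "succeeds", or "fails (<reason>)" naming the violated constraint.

level is explicitly set to NULL, but level is part of the PRIMARY KEY (implied NOT NULL).

fails (NOT NULL on level)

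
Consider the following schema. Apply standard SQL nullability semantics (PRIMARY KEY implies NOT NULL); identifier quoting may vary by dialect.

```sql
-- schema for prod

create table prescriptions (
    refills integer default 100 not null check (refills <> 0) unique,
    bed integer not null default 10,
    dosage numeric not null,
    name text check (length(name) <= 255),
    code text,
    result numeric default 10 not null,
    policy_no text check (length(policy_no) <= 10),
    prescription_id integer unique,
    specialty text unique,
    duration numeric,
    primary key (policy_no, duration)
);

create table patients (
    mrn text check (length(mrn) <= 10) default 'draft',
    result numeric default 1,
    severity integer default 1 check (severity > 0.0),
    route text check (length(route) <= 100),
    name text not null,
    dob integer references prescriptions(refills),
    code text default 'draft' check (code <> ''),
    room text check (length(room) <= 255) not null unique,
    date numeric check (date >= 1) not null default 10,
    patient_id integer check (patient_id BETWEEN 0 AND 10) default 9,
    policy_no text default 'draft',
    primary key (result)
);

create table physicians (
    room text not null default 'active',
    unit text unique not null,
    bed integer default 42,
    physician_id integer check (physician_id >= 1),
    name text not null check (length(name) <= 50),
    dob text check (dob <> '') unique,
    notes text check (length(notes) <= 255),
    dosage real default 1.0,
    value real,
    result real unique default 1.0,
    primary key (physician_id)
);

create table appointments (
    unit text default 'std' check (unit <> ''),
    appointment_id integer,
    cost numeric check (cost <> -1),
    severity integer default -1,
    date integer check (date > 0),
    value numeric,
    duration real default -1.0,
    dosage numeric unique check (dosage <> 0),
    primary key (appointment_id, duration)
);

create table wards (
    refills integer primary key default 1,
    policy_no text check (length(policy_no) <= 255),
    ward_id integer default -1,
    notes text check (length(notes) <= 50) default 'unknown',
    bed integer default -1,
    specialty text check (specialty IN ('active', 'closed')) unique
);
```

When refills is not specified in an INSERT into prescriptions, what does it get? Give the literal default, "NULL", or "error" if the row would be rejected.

refills has an explicit DEFAULT 100.
When the column is omitted from an INSERT, that default is used.

100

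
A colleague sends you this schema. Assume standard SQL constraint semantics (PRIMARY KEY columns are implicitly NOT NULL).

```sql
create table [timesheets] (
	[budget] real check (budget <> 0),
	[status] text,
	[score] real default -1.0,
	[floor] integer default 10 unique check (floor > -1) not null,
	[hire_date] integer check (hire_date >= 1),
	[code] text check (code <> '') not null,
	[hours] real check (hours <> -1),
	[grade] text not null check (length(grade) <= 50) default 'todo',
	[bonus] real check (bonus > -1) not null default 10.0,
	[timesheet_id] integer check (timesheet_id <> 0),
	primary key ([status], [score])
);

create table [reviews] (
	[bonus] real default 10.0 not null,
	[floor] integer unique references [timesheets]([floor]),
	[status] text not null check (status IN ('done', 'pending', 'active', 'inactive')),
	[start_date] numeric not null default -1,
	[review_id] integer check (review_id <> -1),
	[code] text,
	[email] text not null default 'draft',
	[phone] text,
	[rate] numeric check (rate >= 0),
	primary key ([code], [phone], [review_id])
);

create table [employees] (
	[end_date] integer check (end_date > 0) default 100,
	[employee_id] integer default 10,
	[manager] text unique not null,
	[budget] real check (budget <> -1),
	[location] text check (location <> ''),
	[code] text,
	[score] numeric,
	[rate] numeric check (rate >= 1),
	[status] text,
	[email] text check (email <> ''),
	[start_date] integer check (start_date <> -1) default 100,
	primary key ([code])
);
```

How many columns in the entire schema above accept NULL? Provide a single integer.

15

timesheets: 4 nullable (budget, hire_date, hours, timesheet_id — PK (status, score) and explicit NOT NULL columns excluded).
reviews: 2 nullable (floor, rate — PK (code, phone, review_id) and explicit NOT NULL columns excluded).
employees: 9 nullable (end_date, employee_id, budget, location, score, rate, status, email, start_date — PK (code) and explicit NOT NULL columns excluded).
Total: 4 + 2 + 9 = 15.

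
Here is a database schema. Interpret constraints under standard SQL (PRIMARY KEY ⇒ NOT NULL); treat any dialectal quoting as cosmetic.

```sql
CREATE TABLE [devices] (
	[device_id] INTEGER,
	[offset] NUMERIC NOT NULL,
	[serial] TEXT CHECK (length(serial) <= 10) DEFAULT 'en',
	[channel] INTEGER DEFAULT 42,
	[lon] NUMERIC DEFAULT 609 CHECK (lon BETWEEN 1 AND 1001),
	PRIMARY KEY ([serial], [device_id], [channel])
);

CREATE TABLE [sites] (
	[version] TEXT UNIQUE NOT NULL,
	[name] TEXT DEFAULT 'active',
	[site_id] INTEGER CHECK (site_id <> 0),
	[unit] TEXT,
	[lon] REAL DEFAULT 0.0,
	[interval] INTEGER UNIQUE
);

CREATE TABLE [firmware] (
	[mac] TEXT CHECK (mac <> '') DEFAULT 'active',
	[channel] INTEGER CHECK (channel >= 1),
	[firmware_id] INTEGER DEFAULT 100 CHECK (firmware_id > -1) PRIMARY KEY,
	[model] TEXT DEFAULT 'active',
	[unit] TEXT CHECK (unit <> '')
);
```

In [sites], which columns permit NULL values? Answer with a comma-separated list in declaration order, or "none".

name, site_id, unit, lon, interval

- version: declared NOT NULL → not nullable.
- name: DEFAULT only fills an omitted column; an explicit NULL is still allowed → nullable.
- site_id: CHECK does not forbid NULL (a CHECK constraint passes when its expression is NULL) → nullable.
- unit: no NOT NULL constraint applies → nullable.
- lon: DEFAULT only fills an omitted column; an explicit NULL is still allowed → nullable.
- interval: UNIQUE does not imply NOT NULL → nullable.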